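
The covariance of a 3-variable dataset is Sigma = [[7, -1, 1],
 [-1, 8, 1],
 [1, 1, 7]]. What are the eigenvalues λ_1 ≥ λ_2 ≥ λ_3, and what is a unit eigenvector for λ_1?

Step 1 — characteristic polynomial p(λ) = det(λI - Sigma) = λ³ - tr·λ² + c_1·λ - det, where tr = trace, c_1 = sum of the principal 2×2 minors, det = det(Sigma):
  tr = 7 + 8 + 7 = 22,
  c_1 = (7·8 - (-1)²) + (7·7 - (1)²) + (8·7 - (1)²) = 55 + 48 + 55 = 158,
  det = 7·(8·7 - (1)²) - (-1)·((-1)·7 - (1)·(1)) + (1)·((-1)·(1) - 8·(1)) = 7·(55) - (-1)·(-8) + (1)·(-9) = 368.
  So p(λ) = λ³ - 22λ² + 158λ - 368.
Step 2 — look for an integer root (rational root theorem: any rational root is an integer divisor of 368). Testing λ = 8:
  p(8) = 512 - 1408 + 1264 - 368 = 0  ✓
  Dividing out (λ - 8): p(λ) = (λ - 8)(λ² - 14λ + 46).
Step 3 — remaining eigenvalues from the quadratic λ² - 14λ + 46 = 0:
  Δ = 14² - 4·46 = 196 - 184 = 12,  λ = (14 ± √12)/2 = (14 ± 3.4641)/2 ≈ 8.7321 or 5.2679.
  Sorted: λ_1 = 8.7321,  λ_2 = 8,  λ_3 = 5.2679  (check: sum = 22 = tr ✓).

Step 4 — unit eigenvector for λ_1 ≈ 8.7321: v spans the null space of (Sigma - λ_1 I), whose rows are
  r_1 = (-1.7321, -1, 1),  r_2 = (-1, -0.7321, 1),  r_3 = (1, 1, -1.7321).
  v is orthogonal to every row, so take v ∝ r_1 × r_2 = ((-1)·(1) - (1)·(-0.7321), (1)·(-1) - (-1.7321)·(1), (-1.7321)·(-0.7321) - (-1)·(-1)) ≈ (-0.2679, 0.7321, 0.2679).
  Rescale (multiply by -1 so the first nonzero entry is positive): u = (0.2679, -0.7321, -0.2679).
  ||u|| = √((0.2679)² + (-0.7321)² + (-0.2679)²) = √(0.6795) ≈ 0.8243,  v_1 = u/||u|| ≈ (0.3251, -0.8881, -0.3251) (||v_1|| = 1).

λ_1 = 8.7321,  λ_2 = 8,  λ_3 = 5.2679;  v_1 ≈ (0.3251, -0.8881, -0.3251)


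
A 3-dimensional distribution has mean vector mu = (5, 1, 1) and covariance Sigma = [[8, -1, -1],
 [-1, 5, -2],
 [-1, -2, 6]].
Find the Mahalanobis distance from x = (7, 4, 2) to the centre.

Step 1 — centre the observation: (x - mu) = (2, 3, 1).

Step 2 — invert Sigma (cofactor / det for 3×3, or solve directly):
  Sigma^{-1} = [[0.1347, 0.0415, 0.0363],
 [0.0415, 0.2435, 0.0881],
 [0.0363, 0.0881, 0.2021]].

Step 3 — form the quadratic (x - mu)^T · Sigma^{-1} · (x - mu):
  Sigma^{-1} · (x - mu) = (0.4301, 0.9016, 0.5389).
  (x - mu)^T · [Sigma^{-1} · (x - mu)] = (2)·(0.4301) + (3)·(0.9016) + (1)·(0.5389) = 4.1036.

Step 4 — take square root: d = √(4.1036) ≈ 2.0257.

d(x, mu) = √(4.1036) ≈ 2.0257


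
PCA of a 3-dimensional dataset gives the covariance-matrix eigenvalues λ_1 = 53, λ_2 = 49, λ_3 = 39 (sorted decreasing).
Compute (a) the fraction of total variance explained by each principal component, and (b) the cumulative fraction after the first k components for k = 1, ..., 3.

Step 1 — total variance = trace(Sigma) = Σ λ_i = 53 + 49 + 39 = 141.

Step 2 — fraction explained by component i = λ_i / Σ λ:
  PC1: 53/141 = 0.3759
  PC2: 49/141 = 0.3475
  PC3: 39/141 = 0.2766

Step 3 — cumulative fraction after k components = (λ_1 + ... + λ_k) / Σ λ:
  k = 1: 53/141 = 0.3759
  k = 2: (53 + 49)/141 = 102/141 = 0.7234
  k = 3: (53 + 49 + 39)/141 = 141/141 = 1

Summary (fraction, with percent):

explained: PC1 0.3759 (37.59%), PC2 0.3475 (34.75%), PC3 0.2766 (27.66%);  cumulative: 0.3759, 0.7234, 1


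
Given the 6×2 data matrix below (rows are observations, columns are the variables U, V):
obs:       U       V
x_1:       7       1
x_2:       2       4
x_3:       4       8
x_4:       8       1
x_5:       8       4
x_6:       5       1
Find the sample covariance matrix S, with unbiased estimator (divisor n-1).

Step 1 — column means:
  mean(U) = (7 + 2 + 4 + 8 + 8 + 5) / 6 = 34/6 = 5.6667
  mean(V) = (1 + 4 + 8 + 1 + 4 + 1) / 6 = 19/6 = 3.1667

Step 2 — sample covariance S[i,j] = (1/(n-1)) · Σ_k (x_{k,i} - mean_i) · (x_{k,j} - mean_j), with n-1 = 5.
  S[U,U] = ((1.3333)·(1.3333) + (-3.6667)·(-3.6667) + (-1.6667)·(-1.6667) + (2.3333)·(2.3333) + (2.3333)·(2.3333) + (-0.6667)·(-0.6667)) / 5 = 29.3333/5 = 5.8667
  S[U,V] = ((1.3333)·(-2.1667) + (-3.6667)·(0.8333) + (-1.6667)·(4.8333) + (2.3333)·(-2.1667) + (2.3333)·(0.8333) + (-0.6667)·(-2.1667)) / 5 = -15.6667/5 = -3.1333
  S[V,V] = ((-2.1667)·(-2.1667) + (0.8333)·(0.8333) + (4.8333)·(4.8333) + (-2.1667)·(-2.1667) + (0.8333)·(0.8333) + (-2.1667)·(-2.1667)) / 5 = 38.8333/5 = 7.7667

S is symmetric (S[j,i] = S[i,j]). Assembling:

S = [[5.8667, -3.1333],
 [-3.1333, 7.7667]]


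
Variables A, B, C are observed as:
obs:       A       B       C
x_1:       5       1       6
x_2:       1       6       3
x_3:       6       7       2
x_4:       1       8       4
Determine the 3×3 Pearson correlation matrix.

Step 1 — column means:
  mean(A) = (5 + 1 + 6 + 1) / 4 = 13/4 = 3.25
  mean(B) = (1 + 6 + 7 + 8) / 4 = 22/4 = 5.5
  mean(C) = (6 + 3 + 2 + 4) / 4 = 15/4 = 3.75

Step 2 — sample variances and covariances s[i,j] = (1/(n-1)) · Σ_k (x_{k,i} - mean_i) · (x_{k,j} - mean_j), with n-1 = 3:
  s[A,A] = ((1.75)·(1.75) + (-2.25)·(-2.25) + (2.75)·(2.75) + (-2.25)·(-2.25)) / 3 = 20.75/3 = 6.9167
  s[A,B] = ((1.75)·(-4.5) + (-2.25)·(0.5) + (2.75)·(1.5) + (-2.25)·(2.5)) / 3 = -10.5/3 = -3.5
  s[A,C] = ((1.75)·(2.25) + (-2.25)·(-0.75) + (2.75)·(-1.75) + (-2.25)·(0.25)) / 3 = 0.25/3 = 0.0833
  s[B,B] = ((-4.5)·(-4.5) + (0.5)·(0.5) + (1.5)·(1.5) + (2.5)·(2.5)) / 3 = 29/3 = 9.6667
  s[B,C] = ((-4.5)·(2.25) + (0.5)·(-0.75) + (1.5)·(-1.75) + (2.5)·(0.25)) / 3 = -12.5/3 = -4.1667
  s[C,C] = ((2.25)·(2.25) + (-0.75)·(-0.75) + (-1.75)·(-1.75) + (0.25)·(0.25)) / 3 = 8.75/3 = 2.9167
  Sample standard deviations s_i = √(s[i,i]):
  s(A) = √(6.9167) = 2.63
  s(B) = √(9.6667) = 3.1091
  s(C) = √(2.9167) = 1.7078

Step 3 — r_{ij} = s_{ij} / (s_i · s_j):
  r[A,A] = 1 (diagonal).
  r[A,B] = -3.5 / (2.63 · 3.1091) = -3.5 / 8.1769 = -0.428
  r[A,C] = 0.0833 / (2.63 · 1.7078) = 0.0833 / 4.4915 = 0.0186
  r[B,B] = 1 (diagonal).
  r[B,C] = -4.1667 / (3.1091 · 1.7078) = -4.1667 / 5.3098 = -0.7847
  r[C,C] = 1 (diagonal).

R is symmetric with unit diagonal. Assembling:

R = [[1, -0.428, 0.0186],
 [-0.428, 1, -0.7847],
 [0.0186, -0.7847, 1]]


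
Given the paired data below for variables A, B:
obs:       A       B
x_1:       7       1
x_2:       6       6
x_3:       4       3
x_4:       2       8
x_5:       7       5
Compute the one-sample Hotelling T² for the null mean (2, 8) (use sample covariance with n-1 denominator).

Step 1 — sample mean vector:
  mean(A) = (7 + 6 + 4 + 2 + 7) / 5 = 26/5 = 5.2
  mean(B) = (1 + 6 + 3 + 8 + 5) / 5 = 23/5 = 4.6
  x̄ = (5.2, 4.6),  deviation x̄ - mu_0 = (5.2, 4.6) - (2, 8) = (3.2, -3.4).

Step 2 — sample covariance matrix, S[i,j] = (1/(n-1)) · Σ_k (x_{k,i} - mean_i) · (x_{k,j} - mean_j), divisor n-1 = 4:
  S[A,A] = ((1.8)·(1.8) + (0.8)·(0.8) + (-1.2)·(-1.2) + (-3.2)·(-3.2) + (1.8)·(1.8)) / 4 = 18.8/4 = 4.7
  S[A,B] = ((1.8)·(-3.6) + (0.8)·(1.4) + (-1.2)·(-1.6) + (-3.2)·(3.4) + (1.8)·(0.4)) / 4 = -13.6/4 = -3.4
  S[B,B] = ((-3.6)·(-3.6) + (1.4)·(1.4) + (-1.6)·(-1.6) + (3.4)·(3.4) + (0.4)·(0.4)) / 4 = 29.2/4 = 7.3
  S = [[4.7, -3.4],
 [-3.4, 7.3]].

Step 3 — invert S. det(S) = 4.7·7.3 - (-3.4)² = 22.75.
  S^{-1} = (1/det) · [[d, -b], [-b, a]] = [[0.3209, 0.1495],
 [0.1495, 0.2066]].

Step 4 — quadratic form (x̄ - mu_0)^T · S^{-1} · (x̄ - mu_0):
  S^{-1} · (x̄ - mu_0) = (0.5187, -0.2242),
  (x̄ - mu_0)^T · [...] = (3.2)·(0.5187) + (-3.4)·(-0.2242) = 2.422.

Step 5 — scale by n: T² = 5 · 2.422 = 12.1099.

T² ≈ 12.1099


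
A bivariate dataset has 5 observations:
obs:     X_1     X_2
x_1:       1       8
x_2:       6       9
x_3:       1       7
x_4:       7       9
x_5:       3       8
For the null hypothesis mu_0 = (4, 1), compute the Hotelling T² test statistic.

Step 1 — sample mean vector:
  mean(X_1) = (1 + 6 + 1 + 7 + 3) / 5 = 18/5 = 3.6
  mean(X_2) = (8 + 9 + 7 + 9 + 8) / 5 = 41/5 = 8.2
  x̄ = (3.6, 8.2),  deviation x̄ - mu_0 = (3.6, 8.2) - (4, 1) = (-0.4, 7.2).

Step 2 — sample covariance matrix, S[i,j] = (1/(n-1)) · Σ_k (x_{k,i} - mean_i) · (x_{k,j} - mean_j), divisor n-1 = 4:
  S[X_1,X_1] = ((-2.6)·(-2.6) + (2.4)·(2.4) + (-2.6)·(-2.6) + (3.4)·(3.4) + (-0.6)·(-0.6)) / 4 = 31.2/4 = 7.8
  S[X_1,X_2] = ((-2.6)·(-0.2) + (2.4)·(0.8) + (-2.6)·(-1.2) + (3.4)·(0.8) + (-0.6)·(-0.2)) / 4 = 8.4/4 = 2.1
  S[X_2,X_2] = ((-0.2)·(-0.2) + (0.8)·(0.8) + (-1.2)·(-1.2) + (0.8)·(0.8) + (-0.2)·(-0.2)) / 4 = 2.8/4 = 0.7
  S = [[7.8, 2.1],
 [2.1, 0.7]].

Step 3 — invert S. det(S) = 7.8·0.7 - (2.1)² = 1.05.
  S^{-1} = (1/det) · [[d, -b], [-b, a]] = [[0.6667, -2],
 [-2, 7.4286]].

Step 4 — quadratic form (x̄ - mu_0)^T · S^{-1} · (x̄ - mu_0):
  S^{-1} · (x̄ - mu_0) = (-14.6667, 54.2857),
  (x̄ - mu_0)^T · [...] = (-0.4)·(-14.6667) + (7.2)·(54.2857) = 396.7238.

Step 5 — scale by n: T² = 5 · 396.7238 = 1983.619.

T² ≈ 1983.619


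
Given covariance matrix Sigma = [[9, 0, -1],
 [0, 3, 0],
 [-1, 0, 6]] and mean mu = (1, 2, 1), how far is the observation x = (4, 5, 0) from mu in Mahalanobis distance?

Step 1 — centre the observation: (x - mu) = (3, 3, -1).

Step 2 — invert Sigma (cofactor / det for 3×3, or solve directly):
  Sigma^{-1} = [[0.1132, 0, 0.0189],
 [0, 0.3333, 0],
 [0.0189, 0, 0.1698]].

Step 3 — form the quadratic (x - mu)^T · Sigma^{-1} · (x - mu):
  Sigma^{-1} · (x - mu) = (0.3208, 1, -0.1132).
  (x - mu)^T · [Sigma^{-1} · (x - mu)] = (3)·(0.3208) + (3)·(1) + (-1)·(-0.1132) = 4.0755.

Step 4 — take square root: d = √(4.0755) ≈ 2.0188.

d(x, mu) = √(4.0755) ≈ 2.0188


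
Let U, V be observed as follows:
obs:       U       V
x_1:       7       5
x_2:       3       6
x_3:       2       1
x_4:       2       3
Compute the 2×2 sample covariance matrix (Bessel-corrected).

Step 1 — column means:
  mean(U) = (7 + 3 + 2 + 2) / 4 = 14/4 = 3.5
  mean(V) = (5 + 6 + 1 + 3) / 4 = 15/4 = 3.75

Step 2 — sample covariance S[i,j] = (1/(n-1)) · Σ_k (x_{k,i} - mean_i) · (x_{k,j} - mean_j), with n-1 = 3.
  S[U,U] = ((3.5)·(3.5) + (-0.5)·(-0.5) + (-1.5)·(-1.5) + (-1.5)·(-1.5)) / 3 = 17/3 = 5.6667
  S[U,V] = ((3.5)·(1.25) + (-0.5)·(2.25) + (-1.5)·(-2.75) + (-1.5)·(-0.75)) / 3 = 8.5/3 = 2.8333
  S[V,V] = ((1.25)·(1.25) + (2.25)·(2.25) + (-2.75)·(-2.75) + (-0.75)·(-0.75)) / 3 = 14.75/3 = 4.9167

S is symmetric (S[j,i] = S[i,j]). Assembling:

S = [[5.6667, 2.8333],
 [2.8333, 4.9167]]


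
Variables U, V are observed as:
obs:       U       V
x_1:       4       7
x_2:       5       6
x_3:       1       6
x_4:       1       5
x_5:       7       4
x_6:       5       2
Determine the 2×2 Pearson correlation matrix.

Step 1 — column means:
  mean(U) = (4 + 5 + 1 + 1 + 7 + 5) / 6 = 23/6 = 3.8333
  mean(V) = (7 + 6 + 6 + 5 + 4 + 2) / 6 = 30/6 = 5

Step 2 — sample variances and covariances s[i,j] = (1/(n-1)) · Σ_k (x_{k,i} - mean_i) · (x_{k,j} - mean_j), with n-1 = 5:
  s[U,U] = ((0.1667)·(0.1667) + (1.1667)·(1.1667) + (-2.8333)·(-2.8333) + (-2.8333)·(-2.8333) + (3.1667)·(3.1667) + (1.1667)·(1.1667)) / 5 = 28.8333/5 = 5.7667
  s[U,V] = ((0.1667)·(2) + (1.1667)·(1) + (-2.8333)·(1) + (-2.8333)·(0) + (3.1667)·(-1) + (1.1667)·(-3)) / 5 = -8/5 = -1.6
  s[V,V] = ((2)·(2) + (1)·(1) + (1)·(1) + (0)·(0) + (-1)·(-1) + (-3)·(-3)) / 5 = 16/5 = 3.2
  Sample standard deviations s_i = √(s[i,i]):
  s(U) = √(5.7667) = 2.4014
  s(V) = √(3.2) = 1.7889

Step 3 — r_{ij} = s_{ij} / (s_i · s_j):
  r[U,U] = 1 (diagonal).
  r[U,V] = -1.6 / (2.4014 · 1.7889) = -1.6 / 4.2957 = -0.3725
  r[V,V] = 1 (diagonal).

R is symmetric with unit diagonal. Assembling:

R = [[1, -0.3725],
 [-0.3725, 1]]


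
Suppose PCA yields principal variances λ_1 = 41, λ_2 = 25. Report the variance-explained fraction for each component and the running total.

Step 1 — total variance = trace(Sigma) = Σ λ_i = 41 + 25 = 66.

Step 2 — fraction explained by component i = λ_i / Σ λ:
  PC1: 41/66 = 0.6212
  PC2: 25/66 = 0.3788

Step 3 — cumulative fraction after k components = (λ_1 + ... + λ_k) / Σ λ:
  k = 1: 41/66 = 0.6212
  k = 2: (41 + 25)/66 = 66/66 = 1

Summary (fraction, with percent):

explained: PC1 0.6212 (62.12%), PC2 0.3788 (37.88%);  cumulative: 0.6212, 1


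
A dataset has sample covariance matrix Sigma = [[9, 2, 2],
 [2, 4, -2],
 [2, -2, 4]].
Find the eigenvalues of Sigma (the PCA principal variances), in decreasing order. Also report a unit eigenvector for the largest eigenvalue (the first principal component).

Step 1 — characteristic polynomial p(λ) = det(λI - Sigma) = λ³ - tr·λ² + c_1·λ - det, where tr = trace, c_1 = sum of the principal 2×2 minors, det = det(Sigma):
  tr = 9 + 4 + 4 = 17,
  c_1 = (9·4 - (2)²) + (9·4 - (2)²) + (4·4 - (-2)²) = 32 + 32 + 12 = 76,
  det = 9·(4·4 - (-2)²) - (2)·((2)·4 - (-2)·(2)) + (2)·((2)·(-2) - 4·(2)) = 9·(12) - (2)·(12) + (2)·(-12) = 60.
  So p(λ) = λ³ - 17λ² + 76λ - 60.
Step 2 — look for an integer root (rational root theorem: any rational root is an integer divisor of 60). Testing λ = 1:
  p(1) = 1 - 17 + 76 - 60 = 0  ✓
  Dividing out (λ - 1): p(λ) = (λ - 1)(λ² - 16λ + 60).
Step 3 — remaining eigenvalues from the quadratic λ² - 16λ + 60 = 0:
  Δ = 16² - 4·60 = 256 - 240 = 16,  λ = (16 ± √16)/2 = (16 ± 4)/2 = 10 or 6.
  Sorted: λ_1 = 10,  λ_2 = 6,  λ_3 = 1  (check: sum = 17 = tr ✓).

Step 4 — unit eigenvector for λ_1 = 10: v spans the null space of (Sigma - λ_1 I), whose rows are
  r_1 = (-1, 2, 2),  r_2 = (2, -6, -2),  r_3 = (2, -2, -6).
  v is orthogonal to every row, so take v ∝ r_1 × r_2 = ((2)·(-2) - (2)·(-6), (2)·(2) - (-1)·(-2), (-1)·(-6) - (2)·(2)) = (8, 2, 2).
  Rescale (divide by 2): u = (4, 1, 1).
  ||u|| = √((4)² + (1)² + (1)²) = √(18) ≈ 4.2426,  v_1 = u/||u|| ≈ (0.9428, 0.2357, 0.2357) (||v_1|| = 1).

λ_1 = 10,  λ_2 = 6,  λ_3 = 1;  v_1 ≈ (0.9428, 0.2357, 0.2357)


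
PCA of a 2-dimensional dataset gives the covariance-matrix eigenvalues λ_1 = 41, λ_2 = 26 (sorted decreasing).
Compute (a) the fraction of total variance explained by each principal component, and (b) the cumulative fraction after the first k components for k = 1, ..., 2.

Step 1 — total variance = trace(Sigma) = Σ λ_i = 41 + 26 = 67.

Step 2 — fraction explained by component i = λ_i / Σ λ:
  PC1: 41/67 = 0.6119
  PC2: 26/67 = 0.3881

Step 3 — cumulative fraction after k components = (λ_1 + ... + λ_k) / Σ λ:
  k = 1: 41/67 = 0.6119
  k = 2: (41 + 26)/67 = 67/67 = 1

Summary (fraction, with percent):

explained: PC1 0.6119 (61.19%), PC2 0.3881 (38.81%);  cumulative: 0.6119, 1


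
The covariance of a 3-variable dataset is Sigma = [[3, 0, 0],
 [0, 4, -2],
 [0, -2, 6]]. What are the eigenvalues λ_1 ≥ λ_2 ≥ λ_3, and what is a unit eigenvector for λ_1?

Step 1 — characteristic polynomial p(λ) = det(λI - Sigma) = λ³ - tr·λ² + c_1·λ - det, where tr = trace, c_1 = sum of the principal 2×2 minors, det = det(Sigma):
  tr = 3 + 4 + 6 = 13,
  c_1 = (3·4 - (0)²) + (3·6 - (0)²) + (4·6 - (-2)²) = 12 + 18 + 20 = 50,
  det = 3·(4·6 - (-2)²) - (0)·((0)·6 - (-2)·(0)) + (0)·((0)·(-2) - 4·(0)) = 3·(20) - (0)·(0) + (0)·(0) = 60.
  So p(λ) = λ³ - 13λ² + 50λ - 60.
Step 2 — look for an integer root (rational root theorem: any rational root is an integer divisor of 60). Testing λ = 3:
  p(3) = 27 - 117 + 150 - 60 = 0  ✓
  Dividing out (λ - 3): p(λ) = (λ - 3)(λ² - 10λ + 20).
Step 3 — remaining eigenvalues from the quadratic λ² - 10λ + 20 = 0:
  Δ = 10² - 4·20 = 100 - 80 = 20,  λ = (10 ± √20)/2 = (10 ± 4.4721)/2 ≈ 7.2361 or 2.7639.
  Sorted: λ_1 = 7.2361,  λ_2 = 3,  λ_3 = 2.7639  (check: sum = 13 = tr ✓).

Step 4 — unit eigenvector for λ_1 ≈ 7.2361: v spans the null space of (Sigma - λ_1 I), whose rows are
  r_1 = (-4.2361, 0, 0),  r_2 = (0, -3.2361, -2),  r_3 = (0, -2, -1.2361).
  v is orthogonal to every row, so take v ∝ r_1 × r_2 = ((0)·(-2) - (0)·(-3.2361), (0)·(0) - (-4.2361)·(-2), (-4.2361)·(-3.2361) - (0)·(0)) ≈ (0, -8.4721, 13.7082).
  Rescale (multiply by -1 so the first nonzero entry is positive): u = (0, 8.4721, -13.7082).
  ||u|| = √((0)² + (8.4721)² + (-13.7082)²) = √(259.6919) ≈ 16.115,  v_1 = u/||u|| ≈ (0, 0.5257, -0.8507) (||v_1|| = 1).

λ_1 = 7.2361,  λ_2 = 3,  λ_3 = 2.7639;  v_1 ≈ (0, 0.5257, -0.8507)


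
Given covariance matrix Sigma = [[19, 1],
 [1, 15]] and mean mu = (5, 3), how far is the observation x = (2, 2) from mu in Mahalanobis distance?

Step 1 — centre the observation: (x - mu) = (-3, -1).

Step 2 — invert Sigma. det(Sigma) = 19·15 - (1)² = 284.
  Sigma^{-1} = (1/det) · [[d, -b], [-b, a]] = [[0.0528, -0.0035],
 [-0.0035, 0.0669]].

Step 3 — form the quadratic (x - mu)^T · Sigma^{-1} · (x - mu):
  Sigma^{-1} · (x - mu) = (-0.1549, -0.0563).
  (x - mu)^T · [Sigma^{-1} · (x - mu)] = (-3)·(-0.1549) + (-1)·(-0.0563) = 0.5211.

Step 4 — take square root: d = √(0.5211) ≈ 0.7219.

d(x, mu) = √(0.5211) ≈ 0.7219


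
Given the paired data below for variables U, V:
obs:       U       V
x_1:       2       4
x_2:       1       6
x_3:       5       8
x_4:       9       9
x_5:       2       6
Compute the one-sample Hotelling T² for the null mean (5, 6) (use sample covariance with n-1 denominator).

Step 1 — sample mean vector:
  mean(U) = (2 + 1 + 5 + 9 + 2) / 5 = 19/5 = 3.8
  mean(V) = (4 + 6 + 8 + 9 + 6) / 5 = 33/5 = 6.6
  x̄ = (3.8, 6.6),  deviation x̄ - mu_0 = (3.8, 6.6) - (5, 6) = (-1.2, 0.6).

Step 2 — sample covariance matrix, S[i,j] = (1/(n-1)) · Σ_k (x_{k,i} - mean_i) · (x_{k,j} - mean_j), divisor n-1 = 4:
  S[U,U] = ((-1.8)·(-1.8) + (-2.8)·(-2.8) + (1.2)·(1.2) + (5.2)·(5.2) + (-1.8)·(-1.8)) / 4 = 42.8/4 = 10.7
  S[U,V] = ((-1.8)·(-2.6) + (-2.8)·(-0.6) + (1.2)·(1.4) + (5.2)·(2.4) + (-1.8)·(-0.6)) / 4 = 21.6/4 = 5.4
  S[V,V] = ((-2.6)·(-2.6) + (-0.6)·(-0.6) + (1.4)·(1.4) + (2.4)·(2.4) + (-0.6)·(-0.6)) / 4 = 15.2/4 = 3.8
  S = [[10.7, 5.4],
 [5.4, 3.8]].

Step 3 — invert S. det(S) = 10.7·3.8 - (5.4)² = 11.5.
  S^{-1} = (1/det) · [[d, -b], [-b, a]] = [[0.3304, -0.4696],
 [-0.4696, 0.9304]].

Step 4 — quadratic form (x̄ - mu_0)^T · S^{-1} · (x̄ - mu_0):
  S^{-1} · (x̄ - mu_0) = (-0.6783, 1.1217),
  (x̄ - mu_0)^T · [...] = (-1.2)·(-0.6783) + (0.6)·(1.1217) = 1.487.

Step 5 — scale by n: T² = 5 · 1.487 = 7.4348.

T² ≈ 7.4348


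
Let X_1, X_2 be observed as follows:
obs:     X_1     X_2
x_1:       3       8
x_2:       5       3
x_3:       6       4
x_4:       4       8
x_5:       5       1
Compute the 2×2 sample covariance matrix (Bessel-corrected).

Step 1 — column means:
  mean(X_1) = (3 + 5 + 6 + 4 + 5) / 5 = 23/5 = 4.6
  mean(X_2) = (8 + 3 + 4 + 8 + 1) / 5 = 24/5 = 4.8

Step 2 — sample covariance S[i,j] = (1/(n-1)) · Σ_k (x_{k,i} - mean_i) · (x_{k,j} - mean_j), with n-1 = 4.
  S[X_1,X_1] = ((-1.6)·(-1.6) + (0.4)·(0.4) + (1.4)·(1.4) + (-0.6)·(-0.6) + (0.4)·(0.4)) / 4 = 5.2/4 = 1.3
  S[X_1,X_2] = ((-1.6)·(3.2) + (0.4)·(-1.8) + (1.4)·(-0.8) + (-0.6)·(3.2) + (0.4)·(-3.8)) / 4 = -10.4/4 = -2.6
  S[X_2,X_2] = ((3.2)·(3.2) + (-1.8)·(-1.8) + (-0.8)·(-0.8) + (3.2)·(3.2) + (-3.8)·(-3.8)) / 4 = 38.8/4 = 9.7

S is symmetric (S[j,i] = S[i,j]). Assembling:

S = [[1.3, -2.6],
 [-2.6, 9.7]]


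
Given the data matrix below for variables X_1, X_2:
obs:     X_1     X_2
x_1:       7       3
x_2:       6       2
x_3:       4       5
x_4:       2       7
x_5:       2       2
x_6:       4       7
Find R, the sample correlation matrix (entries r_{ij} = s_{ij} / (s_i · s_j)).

Step 1 — column means:
  mean(X_1) = (7 + 6 + 4 + 2 + 2 + 4) / 6 = 25/6 = 4.1667
  mean(X_2) = (3 + 2 + 5 + 7 + 2 + 7) / 6 = 26/6 = 4.3333

Step 2 — sample variances and covariances s[i,j] = (1/(n-1)) · Σ_k (x_{k,i} - mean_i) · (x_{k,j} - mean_j), with n-1 = 5:
  s[X_1,X_1] = ((2.8333)·(2.8333) + (1.8333)·(1.8333) + (-0.1667)·(-0.1667) + (-2.1667)·(-2.1667) + (-2.1667)·(-2.1667) + (-0.1667)·(-0.1667)) / 5 = 20.8333/5 = 4.1667
  s[X_1,X_2] = ((2.8333)·(-1.3333) + (1.8333)·(-2.3333) + (-0.1667)·(0.6667) + (-2.1667)·(2.6667) + (-2.1667)·(-2.3333) + (-0.1667)·(2.6667)) / 5 = -9.3333/5 = -1.8667
  s[X_2,X_2] = ((-1.3333)·(-1.3333) + (-2.3333)·(-2.3333) + (0.6667)·(0.6667) + (2.6667)·(2.6667) + (-2.3333)·(-2.3333) + (2.6667)·(2.6667)) / 5 = 27.3333/5 = 5.4667
  Sample standard deviations s_i = √(s[i,i]):
  s(X_1) = √(4.1667) = 2.0412
  s(X_2) = √(5.4667) = 2.3381

Step 3 — r_{ij} = s_{ij} / (s_i · s_j):
  r[X_1,X_1] = 1 (diagonal).
  r[X_1,X_2] = -1.8667 / (2.0412 · 2.3381) = -1.8667 / 4.7726 = -0.3911
  r[X_2,X_2] = 1 (diagonal).

R is symmetric with unit diagonal. Assembling:

R = [[1, -0.3911],
 [-0.3911, 1]]


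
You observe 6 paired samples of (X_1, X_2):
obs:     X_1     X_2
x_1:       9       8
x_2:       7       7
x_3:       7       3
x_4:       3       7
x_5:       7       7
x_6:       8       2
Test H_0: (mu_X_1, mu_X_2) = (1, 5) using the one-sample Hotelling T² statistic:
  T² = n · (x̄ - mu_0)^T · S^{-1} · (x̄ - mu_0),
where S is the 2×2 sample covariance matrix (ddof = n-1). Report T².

Step 1 — sample mean vector:
  mean(X_1) = (9 + 7 + 7 + 3 + 7 + 8) / 6 = 41/6 = 6.8333
  mean(X_2) = (8 + 7 + 3 + 7 + 7 + 2) / 6 = 34/6 = 5.6667
  x̄ = (6.8333, 5.6667),  deviation x̄ - mu_0 = (6.8333, 5.6667) - (1, 5) = (5.8333, 0.6667).

Step 2 — sample covariance matrix, S[i,j] = (1/(n-1)) · Σ_k (x_{k,i} - mean_i) · (x_{k,j} - mean_j), divisor n-1 = 5:
  S[X_1,X_1] = ((2.1667)·(2.1667) + (0.1667)·(0.1667) + (0.1667)·(0.1667) + (-3.8333)·(-3.8333) + (0.1667)·(0.1667) + (1.1667)·(1.1667)) / 5 = 20.8333/5 = 4.1667
  S[X_1,X_2] = ((2.1667)·(2.3333) + (0.1667)·(1.3333) + (0.1667)·(-2.6667) + (-3.8333)·(1.3333) + (0.1667)·(1.3333) + (1.1667)·(-3.6667)) / 5 = -4.3333/5 = -0.8667
  S[X_2,X_2] = ((2.3333)·(2.3333) + (1.3333)·(1.3333) + (-2.6667)·(-2.6667) + (1.3333)·(1.3333) + (1.3333)·(1.3333) + (-3.6667)·(-3.6667)) / 5 = 31.3333/5 = 6.2667
  S = [[4.1667, -0.8667],
 [-0.8667, 6.2667]].

Step 3 — invert S. det(S) = 4.1667·6.2667 - (-0.8667)² = 25.36.
  S^{-1} = (1/det) · [[d, -b], [-b, a]] = [[0.2471, 0.0342],
 [0.0342, 0.1643]].

Step 4 — quadratic form (x̄ - mu_0)^T · S^{-1} · (x̄ - mu_0):
  S^{-1} · (x̄ - mu_0) = (1.4642, 0.3089),
  (x̄ - mu_0)^T · [...] = (5.8333)·(1.4642) + (0.6667)·(0.3089) = 8.7474.

Step 5 — scale by n: T² = 6 · 8.7474 = 52.4842.

T² ≈ 52.4842


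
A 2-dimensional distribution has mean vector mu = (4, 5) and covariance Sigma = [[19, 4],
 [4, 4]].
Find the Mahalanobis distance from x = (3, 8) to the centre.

Step 1 — centre the observation: (x - mu) = (-1, 3).

Step 2 — invert Sigma. det(Sigma) = 19·4 - (4)² = 60.
  Sigma^{-1} = (1/det) · [[d, -b], [-b, a]] = [[0.0667, -0.0667],
 [-0.0667, 0.3167]].

Step 3 — form the quadratic (x - mu)^T · Sigma^{-1} · (x - mu):
  Sigma^{-1} · (x - mu) = (-0.2667, 1.0167).
  (x - mu)^T · [Sigma^{-1} · (x - mu)] = (-1)·(-0.2667) + (3)·(1.0167) = 3.3167.

Step 4 — take square root: d = √(3.3167) ≈ 1.8212.

d(x, mu) = √(3.3167) ≈ 1.8212


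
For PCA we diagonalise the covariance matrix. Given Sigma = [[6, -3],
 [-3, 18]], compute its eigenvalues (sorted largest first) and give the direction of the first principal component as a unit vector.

Step 1 — characteristic polynomial of 2×2 Sigma:
  det(Sigma - λI) = λ² - trace · λ + det = 0.
  trace = 6 + 18 = 24, det = 6·18 - (-3)² = 99.
Step 2 — discriminant:
  Δ = trace² - 4·det = 576 - 396 = 180.
Step 3 — eigenvalues:
  λ = (trace ± √Δ)/2 = (24 ± 13.4164)/2,
  λ_1 = 18.7082,  λ_2 = 5.2918.

Step 4 — unit eigenvector for λ_1: solve (Sigma - λ_1 I)v = 0. First row:
  (6 - 18.7082)·v_x + (-3)·v_y = 0, i.e. (-12.7082)·v_x + (-3)·v_y = 0,
  so v ∝ (b, λ_1 - a) = (-3, 12.7082); multiply by -1 so the first entry is positive: u = (3, -12.7082).
  ||u|| = √((3)² + (-12.7082)²) = √(170.4984) ≈ 13.0575,
  v_1 = u/||u|| ≈ (0.2298, -0.9732) (||v_1|| = 1).

λ_1 = 18.7082,  λ_2 = 5.2918;  v_1 ≈ (0.2298, -0.9732)


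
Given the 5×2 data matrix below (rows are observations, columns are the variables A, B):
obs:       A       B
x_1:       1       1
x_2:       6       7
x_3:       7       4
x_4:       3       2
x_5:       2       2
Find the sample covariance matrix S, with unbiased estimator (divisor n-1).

Step 1 — column means:
  mean(A) = (1 + 6 + 7 + 3 + 2) / 5 = 19/5 = 3.8
  mean(B) = (1 + 7 + 4 + 2 + 2) / 5 = 16/5 = 3.2

Step 2 — sample covariance S[i,j] = (1/(n-1)) · Σ_k (x_{k,i} - mean_i) · (x_{k,j} - mean_j), with n-1 = 4.
  S[A,A] = ((-2.8)·(-2.8) + (2.2)·(2.2) + (3.2)·(3.2) + (-0.8)·(-0.8) + (-1.8)·(-1.8)) / 4 = 26.8/4 = 6.7
  S[A,B] = ((-2.8)·(-2.2) + (2.2)·(3.8) + (3.2)·(0.8) + (-0.8)·(-1.2) + (-1.8)·(-1.2)) / 4 = 20.2/4 = 5.05
  S[B,B] = ((-2.2)·(-2.2) + (3.8)·(3.8) + (0.8)·(0.8) + (-1.2)·(-1.2) + (-1.2)·(-1.2)) / 4 = 22.8/4 = 5.7

S is symmetric (S[j,i] = S[i,j]). Assembling:

S = [[6.7, 5.05],
 [5.05, 5.7]]


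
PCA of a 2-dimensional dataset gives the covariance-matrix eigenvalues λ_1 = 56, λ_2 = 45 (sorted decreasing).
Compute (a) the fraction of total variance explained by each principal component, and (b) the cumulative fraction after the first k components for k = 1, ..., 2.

Step 1 — total variance = trace(Sigma) = Σ λ_i = 56 + 45 = 101.

Step 2 — fraction explained by component i = λ_i / Σ λ:
  PC1: 56/101 = 0.5545
  PC2: 45/101 = 0.4455

Step 3 — cumulative fraction after k components = (λ_1 + ... + λ_k) / Σ λ:
  k = 1: 56/101 = 0.5545
  k = 2: (56 + 45)/101 = 101/101 = 1

Summary (fraction, with percent):

explained: PC1 0.5545 (55.45%), PC2 0.4455 (44.55%);  cumulative: 0.5545, 1


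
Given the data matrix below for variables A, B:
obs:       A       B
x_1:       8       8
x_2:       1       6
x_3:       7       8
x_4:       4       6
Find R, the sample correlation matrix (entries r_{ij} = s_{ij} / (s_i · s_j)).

Step 1 — column means:
  mean(A) = (8 + 1 + 7 + 4) / 4 = 20/4 = 5
  mean(B) = (8 + 6 + 8 + 6) / 4 = 28/4 = 7

Step 2 — sample variances and covariances s[i,j] = (1/(n-1)) · Σ_k (x_{k,i} - mean_i) · (x_{k,j} - mean_j), with n-1 = 3:
  s[A,A] = ((3)·(3) + (-4)·(-4) + (2)·(2) + (-1)·(-1)) / 3 = 30/3 = 10
  s[A,B] = ((3)·(1) + (-4)·(-1) + (2)·(1) + (-1)·(-1)) / 3 = 10/3 = 3.3333
  s[B,B] = ((1)·(1) + (-1)·(-1) + (1)·(1) + (-1)·(-1)) / 3 = 4/3 = 1.3333
  Sample standard deviations s_i = √(s[i,i]):
  s(A) = √(10) = 3.1623
  s(B) = √(1.3333) = 1.1547

Step 3 — r_{ij} = s_{ij} / (s_i · s_j):
  r[A,A] = 1 (diagonal).
  r[A,B] = 3.3333 / (3.1623 · 1.1547) = 3.3333 / 3.6515 = 0.9129
  r[B,B] = 1 (diagonal).

R is symmetric with unit diagonal. Assembling:

R = [[1, 0.9129],
 [0.9129, 1]]


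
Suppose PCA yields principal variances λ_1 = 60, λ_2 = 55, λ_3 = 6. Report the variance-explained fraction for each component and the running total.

Step 1 — total variance = trace(Sigma) = Σ λ_i = 60 + 55 + 6 = 121.

Step 2 — fraction explained by component i = λ_i / Σ λ:
  PC1: 60/121 = 0.4959
  PC2: 55/121 = 0.4545
  PC3: 6/121 = 0.0496

Step 3 — cumulative fraction after k components = (λ_1 + ... + λ_k) / Σ λ:
  k = 1: 60/121 = 0.4959
  k = 2: (60 + 55)/121 = 115/121 = 0.9504
  k = 3: (60 + 55 + 6)/121 = 121/121 = 1

Summary (fraction, with percent):

explained: PC1 0.4959 (49.59%), PC2 0.4545 (45.45%), PC3 0.0496 (4.96%);  cumulative: 0.4959, 0.9504, 1


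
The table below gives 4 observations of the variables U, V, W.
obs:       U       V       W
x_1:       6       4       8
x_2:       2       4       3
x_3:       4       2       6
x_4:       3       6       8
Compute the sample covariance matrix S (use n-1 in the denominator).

Step 1 — column means:
  mean(U) = (6 + 2 + 4 + 3) / 4 = 15/4 = 3.75
  mean(V) = (4 + 4 + 2 + 6) / 4 = 16/4 = 4
  mean(W) = (8 + 3 + 6 + 8) / 4 = 25/4 = 6.25

Step 2 — sample covariance S[i,j] = (1/(n-1)) · Σ_k (x_{k,i} - mean_i) · (x_{k,j} - mean_j), with n-1 = 3.
  S[U,U] = ((2.25)·(2.25) + (-1.75)·(-1.75) + (0.25)·(0.25) + (-0.75)·(-0.75)) / 3 = 8.75/3 = 2.9167
  S[U,V] = ((2.25)·(0) + (-1.75)·(0) + (0.25)·(-2) + (-0.75)·(2)) / 3 = -2/3 = -0.6667
  S[U,W] = ((2.25)·(1.75) + (-1.75)·(-3.25) + (0.25)·(-0.25) + (-0.75)·(1.75)) / 3 = 8.25/3 = 2.75
  S[V,V] = ((0)·(0) + (0)·(0) + (-2)·(-2) + (2)·(2)) / 3 = 8/3 = 2.6667
  S[V,W] = ((0)·(1.75) + (0)·(-3.25) + (-2)·(-0.25) + (2)·(1.75)) / 3 = 4/3 = 1.3333
  S[W,W] = ((1.75)·(1.75) + (-3.25)·(-3.25) + (-0.25)·(-0.25) + (1.75)·(1.75)) / 3 = 16.75/3 = 5.5833

S is symmetric (S[j,i] = S[i,j]). Assembling:

S = [[2.9167, -0.6667, 2.75],
 [-0.6667, 2.6667, 1.3333],
 [2.75, 1.3333, 5.5833]]


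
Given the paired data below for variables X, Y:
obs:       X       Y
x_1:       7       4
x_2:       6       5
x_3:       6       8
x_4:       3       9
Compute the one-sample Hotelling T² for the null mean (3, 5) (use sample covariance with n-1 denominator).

Step 1 — sample mean vector:
  mean(X) = (7 + 6 + 6 + 3) / 4 = 22/4 = 5.5
  mean(Y) = (4 + 5 + 8 + 9) / 4 = 26/4 = 6.5
  x̄ = (5.5, 6.5),  deviation x̄ - mu_0 = (5.5, 6.5) - (3, 5) = (2.5, 1.5).

Step 2 — sample covariance matrix, S[i,j] = (1/(n-1)) · Σ_k (x_{k,i} - mean_i) · (x_{k,j} - mean_j), divisor n-1 = 3:
  S[X,X] = ((1.5)·(1.5) + (0.5)·(0.5) + (0.5)·(0.5) + (-2.5)·(-2.5)) / 3 = 9/3 = 3
  S[X,Y] = ((1.5)·(-2.5) + (0.5)·(-1.5) + (0.5)·(1.5) + (-2.5)·(2.5)) / 3 = -10/3 = -3.3333
  S[Y,Y] = ((-2.5)·(-2.5) + (-1.5)·(-1.5) + (1.5)·(1.5) + (2.5)·(2.5)) / 3 = 17/3 = 5.6667
  S = [[3, -3.3333],
 [-3.3333, 5.6667]].

Step 3 — invert S. det(S) = 3·5.6667 - (-3.3333)² = 5.8889.
  S^{-1} = (1/det) · [[d, -b], [-b, a]] = [[0.9623, 0.566],
 [0.566, 0.5094]].

Step 4 — quadratic form (x̄ - mu_0)^T · S^{-1} · (x̄ - mu_0):
  S^{-1} · (x̄ - mu_0) = (3.2547, 2.1792),
  (x̄ - mu_0)^T · [...] = (2.5)·(3.2547) + (1.5)·(2.1792) = 11.4057.

Step 5 — scale by n: T² = 4 · 11.4057 = 45.6226.

T² ≈ 45.6226


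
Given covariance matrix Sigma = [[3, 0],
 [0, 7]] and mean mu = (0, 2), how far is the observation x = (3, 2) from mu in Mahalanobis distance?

Step 1 — centre the observation: (x - mu) = (3, 0).

Step 2 — invert Sigma. det(Sigma) = 3·7 - (0)² = 21.
  Sigma^{-1} = (1/det) · [[d, -b], [-b, a]] = [[0.3333, 0],
 [0, 0.1429]].

Step 3 — form the quadratic (x - mu)^T · Sigma^{-1} · (x - mu):
  Sigma^{-1} · (x - mu) = (1, 0).
  (x - mu)^T · [Sigma^{-1} · (x - mu)] = (3)·(1) + (0)·(0) = 3.

Step 4 — take square root: d = √(3) ≈ 1.7321.

d(x, mu) = √(3) ≈ 1.7321


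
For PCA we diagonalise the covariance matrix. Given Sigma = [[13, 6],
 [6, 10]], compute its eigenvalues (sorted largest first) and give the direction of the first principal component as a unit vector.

Step 1 — characteristic polynomial of 2×2 Sigma:
  det(Sigma - λI) = λ² - trace · λ + det = 0.
  trace = 13 + 10 = 23, det = 13·10 - (6)² = 94.
Step 2 — discriminant:
  Δ = trace² - 4·det = 529 - 376 = 153.
Step 3 — eigenvalues:
  λ = (trace ± √Δ)/2 = (23 ± 12.3693)/2,
  λ_1 = 17.6847,  λ_2 = 5.3153.

Step 4 — unit eigenvector for λ_1: solve (Sigma - λ_1 I)v = 0. First row:
  (13 - 17.6847)·v_x + (6)·v_y = 0, i.e. (-4.6847)·v_x + (6)·v_y = 0,
  so v ∝ (b, λ_1 - a) = (6, 4.6847) = u.
  ||u|| = √((6)² + (4.6847)²) = √(57.946) ≈ 7.6122,
  v_1 = u/||u|| ≈ (0.7882, 0.6154) (||v_1|| = 1).

λ_1 = 17.6847,  λ_2 = 5.3153;  v_1 ≈ (0.7882, 0.6154)


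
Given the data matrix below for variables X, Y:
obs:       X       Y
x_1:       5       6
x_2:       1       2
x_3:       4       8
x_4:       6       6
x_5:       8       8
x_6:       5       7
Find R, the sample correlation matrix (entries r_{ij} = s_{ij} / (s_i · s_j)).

Step 1 — column means:
  mean(X) = (5 + 1 + 4 + 6 + 8 + 5) / 6 = 29/6 = 4.8333
  mean(Y) = (6 + 2 + 8 + 6 + 8 + 7) / 6 = 37/6 = 6.1667

Step 2 — sample variances and covariances s[i,j] = (1/(n-1)) · Σ_k (x_{k,i} - mean_i) · (x_{k,j} - mean_j), with n-1 = 5:
  s[X,X] = ((0.1667)·(0.1667) + (-3.8333)·(-3.8333) + (-0.8333)·(-0.8333) + (1.1667)·(1.1667) + (3.1667)·(3.1667) + (0.1667)·(0.1667)) / 5 = 26.8333/5 = 5.3667
  s[X,Y] = ((0.1667)·(-0.1667) + (-3.8333)·(-4.1667) + (-0.8333)·(1.8333) + (1.1667)·(-0.1667) + (3.1667)·(1.8333) + (0.1667)·(0.8333)) / 5 = 20.1667/5 = 4.0333
  s[Y,Y] = ((-0.1667)·(-0.1667) + (-4.1667)·(-4.1667) + (1.8333)·(1.8333) + (-0.1667)·(-0.1667) + (1.8333)·(1.8333) + (0.8333)·(0.8333)) / 5 = 24.8333/5 = 4.9667
  Sample standard deviations s_i = √(s[i,i]):
  s(X) = √(5.3667) = 2.3166
  s(Y) = √(4.9667) = 2.2286

Step 3 — r_{ij} = s_{ij} / (s_i · s_j):
  r[X,X] = 1 (diagonal).
  r[X,Y] = 4.0333 / (2.3166 · 2.2286) = 4.0333 / 5.1628 = 0.7812
  r[Y,Y] = 1 (diagonal).

R is symmetric with unit diagonal. Assembling:

R = [[1, 0.7812],
 [0.7812, 1]]


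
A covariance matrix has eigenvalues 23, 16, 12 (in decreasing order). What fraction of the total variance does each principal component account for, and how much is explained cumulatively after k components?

Step 1 — total variance = trace(Sigma) = Σ λ_i = 23 + 16 + 12 = 51.

Step 2 — fraction explained by component i = λ_i / Σ λ:
  PC1: 23/51 = 0.451
  PC2: 16/51 = 0.3137
  PC3: 12/51 = 0.2353

Step 3 — cumulative fraction after k components = (λ_1 + ... + λ_k) / Σ λ:
  k = 1: 23/51 = 0.451
  k = 2: (23 + 16)/51 = 39/51 = 0.7647
  k = 3: (23 + 16 + 12)/51 = 51/51 = 1

Summary (fraction, with percent):

explained: PC1 0.451 (45.1%), PC2 0.3137 (31.37%), PC3 0.2353 (23.53%);  cumulative: 0.451, 0.7647, 1


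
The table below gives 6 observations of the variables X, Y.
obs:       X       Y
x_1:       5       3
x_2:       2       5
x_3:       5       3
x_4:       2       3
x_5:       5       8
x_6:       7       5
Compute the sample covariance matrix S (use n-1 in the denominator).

Step 1 — column means:
  mean(X) = (5 + 2 + 5 + 2 + 5 + 7) / 6 = 26/6 = 4.3333
  mean(Y) = (3 + 5 + 3 + 3 + 8 + 5) / 6 = 27/6 = 4.5

Step 2 — sample covariance S[i,j] = (1/(n-1)) · Σ_k (x_{k,i} - mean_i) · (x_{k,j} - mean_j), with n-1 = 5.
  S[X,X] = ((0.6667)·(0.6667) + (-2.3333)·(-2.3333) + (0.6667)·(0.6667) + (-2.3333)·(-2.3333) + (0.6667)·(0.6667) + (2.6667)·(2.6667)) / 5 = 19.3333/5 = 3.8667
  S[X,Y] = ((0.6667)·(-1.5) + (-2.3333)·(0.5) + (0.6667)·(-1.5) + (-2.3333)·(-1.5) + (0.6667)·(3.5) + (2.6667)·(0.5)) / 5 = 4/5 = 0.8
  S[Y,Y] = ((-1.5)·(-1.5) + (0.5)·(0.5) + (-1.5)·(-1.5) + (-1.5)·(-1.5) + (3.5)·(3.5) + (0.5)·(0.5)) / 5 = 19.5/5 = 3.9

S is symmetric (S[j,i] = S[i,j]). Assembling:

S = [[3.8667, 0.8],
 [0.8, 3.9]]


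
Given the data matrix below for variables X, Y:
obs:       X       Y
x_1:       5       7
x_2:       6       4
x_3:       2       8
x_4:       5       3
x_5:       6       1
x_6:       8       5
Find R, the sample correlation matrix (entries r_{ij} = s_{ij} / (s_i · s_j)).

Step 1 — column means:
  mean(X) = (5 + 6 + 2 + 5 + 6 + 8) / 6 = 32/6 = 5.3333
  mean(Y) = (7 + 4 + 8 + 3 + 1 + 5) / 6 = 28/6 = 4.6667

Step 2 — sample variances and covariances s[i,j] = (1/(n-1)) · Σ_k (x_{k,i} - mean_i) · (x_{k,j} - mean_j), with n-1 = 5:
  s[X,X] = ((-0.3333)·(-0.3333) + (0.6667)·(0.6667) + (-3.3333)·(-3.3333) + (-0.3333)·(-0.3333) + (0.6667)·(0.6667) + (2.6667)·(2.6667)) / 5 = 19.3333/5 = 3.8667
  s[X,Y] = ((-0.3333)·(2.3333) + (0.6667)·(-0.6667) + (-3.3333)·(3.3333) + (-0.3333)·(-1.6667) + (0.6667)·(-3.6667) + (2.6667)·(0.3333)) / 5 = -13.3333/5 = -2.6667
  s[Y,Y] = ((2.3333)·(2.3333) + (-0.6667)·(-0.6667) + (3.3333)·(3.3333) + (-1.6667)·(-1.6667) + (-3.6667)·(-3.6667) + (0.3333)·(0.3333)) / 5 = 33.3333/5 = 6.6667
  Sample standard deviations s_i = √(s[i,i]):
  s(X) = √(3.8667) = 1.9664
  s(Y) = √(6.6667) = 2.582

Step 3 — r_{ij} = s_{ij} / (s_i · s_j):
  r[X,X] = 1 (diagonal).
  r[X,Y] = -2.6667 / (1.9664 · 2.582) = -2.6667 / 5.0772 = -0.5252
  r[Y,Y] = 1 (diagonal).

R is symmetric with unit diagonal. Assembling:

R = [[1, -0.5252],
 [-0.5252, 1]]


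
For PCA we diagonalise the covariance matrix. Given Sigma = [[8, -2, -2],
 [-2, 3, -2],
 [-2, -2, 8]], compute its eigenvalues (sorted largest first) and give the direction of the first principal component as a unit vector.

Step 1 — characteristic polynomial p(λ) = det(λI - Sigma) = λ³ - tr·λ² + c_1·λ - det, where tr = trace, c_1 = sum of the principal 2×2 minors, det = det(Sigma):
  tr = 8 + 3 + 8 = 19,
  c_1 = (8·3 - (-2)²) + (8·8 - (-2)²) + (3·8 - (-2)²) = 20 + 60 + 20 = 100,
  det = 8·(3·8 - (-2)²) - (-2)·((-2)·8 - (-2)·(-2)) + (-2)·((-2)·(-2) - 3·(-2)) = 8·(20) - (-2)·(-20) + (-2)·(10) = 100.
  So p(λ) = λ³ - 19λ² + 100λ - 100.
Step 2 — look for an integer root (rational root theorem: any rational root is an integer divisor of 100). Testing λ = 10:
  p(10) = 1000 - 1900 + 1000 - 100 = 0  ✓
  Dividing out (λ - 10): p(λ) = (λ - 10)(λ² - 9λ + 10).
Step 3 — remaining eigenvalues from the quadratic λ² - 9λ + 10 = 0:
  Δ = 9² - 4·10 = 81 - 40 = 41,  λ = (9 ± √41)/2 = (9 ± 6.4031)/2 ≈ 7.7016 or 1.2984.
  Sorted: λ_1 = 10,  λ_2 = 7.7016,  λ_3 = 1.2984  (check: sum = 19 = tr ✓).

Step 4 — unit eigenvector for λ_1 = 10: v spans the null space of (Sigma - λ_1 I), whose rows are
  r_1 = (-2, -2, -2),  r_2 = (-2, -7, -2),  r_3 = (-2, -2, -2).
  v is orthogonal to every row, so take v ∝ r_1 × r_2 = ((-2)·(-2) - (-2)·(-7), (-2)·(-2) - (-2)·(-2), (-2)·(-7) - (-2)·(-2)) = (-10, 0, 10).
  Rescale (divide by 10; multiply by -1 so the first nonzero entry is positive): u = (1, 0, -1).
  ||u|| = √((1)² + (0)² + (-1)²) = √(2) ≈ 1.4142,  v_1 = u/||u|| ≈ (0.7071, 0, -0.7071) (||v_1|| = 1).

λ_1 = 10,  λ_2 = 7.7016,  λ_3 = 1.2984;  v_1 ≈ (0.7071, 0, -0.7071)


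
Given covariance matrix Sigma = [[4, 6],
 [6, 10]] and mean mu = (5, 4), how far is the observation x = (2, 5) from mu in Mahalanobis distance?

Step 1 — centre the observation: (x - mu) = (-3, 1).

Step 2 — invert Sigma. det(Sigma) = 4·10 - (6)² = 4.
  Sigma^{-1} = (1/det) · [[d, -b], [-b, a]] = [[2.5, -1.5],
 [-1.5, 1]].

Step 3 — form the quadratic (x - mu)^T · Sigma^{-1} · (x - mu):
  Sigma^{-1} · (x - mu) = (-9, 5.5).
  (x - mu)^T · [Sigma^{-1} · (x - mu)] = (-3)·(-9) + (1)·(5.5) = 32.5.

Step 4 — take square root: d = √(32.5) ≈ 5.7009.

d(x, mu) = √(32.5) ≈ 5.7009


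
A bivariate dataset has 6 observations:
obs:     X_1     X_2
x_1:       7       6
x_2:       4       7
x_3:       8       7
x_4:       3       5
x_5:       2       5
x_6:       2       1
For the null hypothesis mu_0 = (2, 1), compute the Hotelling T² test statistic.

Step 1 — sample mean vector:
  mean(X_1) = (7 + 4 + 8 + 3 + 2 + 2) / 6 = 26/6 = 4.3333
  mean(X_2) = (6 + 7 + 7 + 5 + 5 + 1) / 6 = 31/6 = 5.1667
  x̄ = (4.3333, 5.1667),  deviation x̄ - mu_0 = (4.3333, 5.1667) - (2, 1) = (2.3333, 4.1667).

Step 2 — sample covariance matrix, S[i,j] = (1/(n-1)) · Σ_k (x_{k,i} - mean_i) · (x_{k,j} - mean_j), divisor n-1 = 5:
  S[X_1,X_1] = ((2.6667)·(2.6667) + (-0.3333)·(-0.3333) + (3.6667)·(3.6667) + (-1.3333)·(-1.3333) + (-2.3333)·(-2.3333) + (-2.3333)·(-2.3333)) / 5 = 33.3333/5 = 6.6667
  S[X_1,X_2] = ((2.6667)·(0.8333) + (-0.3333)·(1.8333) + (3.6667)·(1.8333) + (-1.3333)·(-0.1667) + (-2.3333)·(-0.1667) + (-2.3333)·(-4.1667)) / 5 = 18.6667/5 = 3.7333
  S[X_2,X_2] = ((0.8333)·(0.8333) + (1.8333)·(1.8333) + (1.8333)·(1.8333) + (-0.1667)·(-0.1667) + (-0.1667)·(-0.1667) + (-4.1667)·(-4.1667)) / 5 = 24.8333/5 = 4.9667
  S = [[6.6667, 3.7333],
 [3.7333, 4.9667]].

Step 3 — invert S. det(S) = 6.6667·4.9667 - (3.7333)² = 19.1733.
  S^{-1} = (1/det) · [[d, -b], [-b, a]] = [[0.259, -0.1947],
 [-0.1947, 0.3477]].

Step 4 — quadratic form (x̄ - mu_0)^T · S^{-1} · (x̄ - mu_0):
  S^{-1} · (x̄ - mu_0) = (-0.2069, 0.9944),
  (x̄ - mu_0)^T · [...] = (2.3333)·(-0.2069) + (4.1667)·(0.9944) = 3.6608.

Step 5 — scale by n: T² = 6 · 3.6608 = 21.9645.

T² ≈ 21.9645


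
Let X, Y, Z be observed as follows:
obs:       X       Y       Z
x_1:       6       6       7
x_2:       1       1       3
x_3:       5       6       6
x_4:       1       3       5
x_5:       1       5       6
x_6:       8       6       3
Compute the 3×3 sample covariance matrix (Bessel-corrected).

Step 1 — column means:
  mean(X) = (6 + 1 + 5 + 1 + 1 + 8) / 6 = 22/6 = 3.6667
  mean(Y) = (6 + 1 + 6 + 3 + 5 + 6) / 6 = 27/6 = 4.5
  mean(Z) = (7 + 3 + 6 + 5 + 6 + 3) / 6 = 30/6 = 5

Step 2 — sample covariance S[i,j] = (1/(n-1)) · Σ_k (x_{k,i} - mean_i) · (x_{k,j} - mean_j), with n-1 = 5.
  S[X,X] = ((2.3333)·(2.3333) + (-2.6667)·(-2.6667) + (1.3333)·(1.3333) + (-2.6667)·(-2.6667) + (-2.6667)·(-2.6667) + (4.3333)·(4.3333)) / 5 = 47.3333/5 = 9.4667
  S[X,Y] = ((2.3333)·(1.5) + (-2.6667)·(-3.5) + (1.3333)·(1.5) + (-2.6667)·(-1.5) + (-2.6667)·(0.5) + (4.3333)·(1.5)) / 5 = 24/5 = 4.8
  S[X,Z] = ((2.3333)·(2) + (-2.6667)·(-2) + (1.3333)·(1) + (-2.6667)·(0) + (-2.6667)·(1) + (4.3333)·(-2)) / 5 = 0/5 = 0
  S[Y,Y] = ((1.5)·(1.5) + (-3.5)·(-3.5) + (1.5)·(1.5) + (-1.5)·(-1.5) + (0.5)·(0.5) + (1.5)·(1.5)) / 5 = 21.5/5 = 4.3
  S[Y,Z] = ((1.5)·(2) + (-3.5)·(-2) + (1.5)·(1) + (-1.5)·(0) + (0.5)·(1) + (1.5)·(-2)) / 5 = 9/5 = 1.8
  S[Z,Z] = ((2)·(2) + (-2)·(-2) + (1)·(1) + (0)·(0) + (1)·(1) + (-2)·(-2)) / 5 = 14/5 = 2.8

S is symmetric (S[j,i] = S[i,j]). Assembling:

S = [[9.4667, 4.8, 0],
 [4.8, 4.3, 1.8],
 [0, 1.8, 2.8]]
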